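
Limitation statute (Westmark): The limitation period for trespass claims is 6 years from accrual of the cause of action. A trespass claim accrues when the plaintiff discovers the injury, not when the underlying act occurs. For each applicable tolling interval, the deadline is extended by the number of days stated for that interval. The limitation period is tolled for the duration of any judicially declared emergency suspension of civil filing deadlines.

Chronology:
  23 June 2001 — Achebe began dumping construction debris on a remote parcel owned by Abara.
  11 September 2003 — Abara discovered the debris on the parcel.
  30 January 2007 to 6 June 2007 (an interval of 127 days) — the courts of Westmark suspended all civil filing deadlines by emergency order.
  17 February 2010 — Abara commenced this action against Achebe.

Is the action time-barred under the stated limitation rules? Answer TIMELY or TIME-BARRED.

TIME-BARRED

The claim did not accrue until Abara discovered the injury on 11 September 2003; the 23 June 2001 act date does not start the clock under the stated rule.
6 years from 11 September 2003 is 11 September 2009.
The emergency suspension of filing deadlines from 30 January 2007 to 6 June 2007 tolled the period for 127 days, extending the deadline to 16 January 2010.
Abara filed on 17 February 2010, after the 16 January 2010 deadline, so the action is time-barred.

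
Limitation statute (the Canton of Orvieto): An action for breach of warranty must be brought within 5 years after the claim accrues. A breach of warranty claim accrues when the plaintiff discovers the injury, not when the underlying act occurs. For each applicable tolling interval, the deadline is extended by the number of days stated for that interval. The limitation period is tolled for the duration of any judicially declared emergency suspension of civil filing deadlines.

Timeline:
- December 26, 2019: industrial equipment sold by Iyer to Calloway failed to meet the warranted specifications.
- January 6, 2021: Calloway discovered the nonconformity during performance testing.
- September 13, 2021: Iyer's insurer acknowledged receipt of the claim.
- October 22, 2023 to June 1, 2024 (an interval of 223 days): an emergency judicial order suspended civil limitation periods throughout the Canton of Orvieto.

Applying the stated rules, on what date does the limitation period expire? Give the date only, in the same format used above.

The claim did not accrue until Calloway discovered the injury on January 6, 2021; the December 26, 2019 act date does not start the clock under the stated rule.
5 years from January 6, 2021 is January 6, 2026.
The period was tolled for 223 days by the emergency suspension of filing deadlines (October 22, 2023 to June 1, 2024), pushing the deadline to August 17, 2026.
Nothing else in the chronology tolls or restarts the period.

August 17, 2026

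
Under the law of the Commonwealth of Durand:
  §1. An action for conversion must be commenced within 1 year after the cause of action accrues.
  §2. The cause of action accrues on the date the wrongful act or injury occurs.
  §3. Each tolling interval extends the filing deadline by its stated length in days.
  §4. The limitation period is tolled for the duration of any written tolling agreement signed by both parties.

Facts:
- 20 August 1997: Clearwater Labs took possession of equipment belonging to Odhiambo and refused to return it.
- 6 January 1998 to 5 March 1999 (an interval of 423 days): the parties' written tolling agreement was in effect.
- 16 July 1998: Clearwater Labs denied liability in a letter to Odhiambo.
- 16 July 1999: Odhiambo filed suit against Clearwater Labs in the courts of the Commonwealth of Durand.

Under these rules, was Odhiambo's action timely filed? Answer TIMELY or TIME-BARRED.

The cause of action accrued on 20 August 1997, the date of the act.
The untolled deadline — 1 year after 20 August 1997 — is 20 August 1998.
Because the written tolling agreement ran from 6 January 1998 to 5 March 1999, the deadline is extended by 423 days to 17 October 1999.
The other events in the timeline have no effect on the limitation period under the stated rules.
Filing on 16 July 1999 beat the 17 October 1999 deadline — the action is timely.

TIMELY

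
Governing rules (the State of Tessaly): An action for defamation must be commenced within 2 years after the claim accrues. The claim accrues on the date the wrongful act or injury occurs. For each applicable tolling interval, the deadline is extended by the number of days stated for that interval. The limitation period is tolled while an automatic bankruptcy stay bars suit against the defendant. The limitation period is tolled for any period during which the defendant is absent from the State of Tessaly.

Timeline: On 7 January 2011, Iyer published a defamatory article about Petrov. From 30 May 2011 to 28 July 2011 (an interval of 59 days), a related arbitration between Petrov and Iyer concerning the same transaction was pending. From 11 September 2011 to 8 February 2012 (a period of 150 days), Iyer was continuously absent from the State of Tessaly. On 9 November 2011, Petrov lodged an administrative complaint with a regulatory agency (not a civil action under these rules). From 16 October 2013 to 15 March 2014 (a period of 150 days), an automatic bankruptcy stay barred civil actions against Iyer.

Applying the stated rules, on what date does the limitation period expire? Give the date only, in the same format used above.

6 June 2013

The claim accrued on 7 January 2011, the date of the act.
Adding the 2 years base period to 7 January 2011 gives a deadline of 7 January 2013, before any tolling.
The period was tolled for 150 days by the defendant's absence from the jurisdiction (11 September 2011 to 8 February 2012), pushing the deadline to 6 June 2013.
By the time the automatic bankruptcy stay began on 16 October 2013, the limitation period had already expired on 6 June 2013; that interval cannot revive it.
No stated provision tolls the period for a pending arbitration, so the interval from 30 May 2011 to 28 July 2011 has no effect on the deadline.
None of the other events listed affects the running of the period under the stated rules.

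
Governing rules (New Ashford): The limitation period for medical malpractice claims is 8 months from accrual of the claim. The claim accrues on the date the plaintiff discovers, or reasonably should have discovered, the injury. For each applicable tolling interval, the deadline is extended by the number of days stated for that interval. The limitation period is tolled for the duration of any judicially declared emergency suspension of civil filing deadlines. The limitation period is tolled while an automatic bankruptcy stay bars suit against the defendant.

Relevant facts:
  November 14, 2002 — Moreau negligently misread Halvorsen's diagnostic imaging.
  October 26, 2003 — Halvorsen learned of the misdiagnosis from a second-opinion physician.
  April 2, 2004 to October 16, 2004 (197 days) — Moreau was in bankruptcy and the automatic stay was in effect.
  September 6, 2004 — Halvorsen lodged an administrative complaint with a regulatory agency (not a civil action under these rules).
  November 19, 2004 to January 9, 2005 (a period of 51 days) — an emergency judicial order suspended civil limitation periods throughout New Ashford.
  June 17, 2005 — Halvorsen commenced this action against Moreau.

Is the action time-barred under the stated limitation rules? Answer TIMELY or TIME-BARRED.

TIME-BARRED

Under the discovery rule, the claim accrued on October 26, 2003, when Halvorsen discovered the injury — not on the November 14, 2002 date of the underlying act.
The untolled deadline — 8 months after October 26, 2003 — is June 26, 2004.
The automatic bankruptcy stay from April 2, 2004 to October 16, 2004 tolled the period for 197 days, extending the deadline to January 9, 2005.
Because the emergency suspension of filing deadlines ran from November 19, 2004 to January 9, 2005, the deadline is extended by 51 days to March 1, 2005.
None of the other events listed affects the running of the period under the stated rules.
Filing on June 17, 2005 missed the March 1, 2005 deadline — the action is time-barred.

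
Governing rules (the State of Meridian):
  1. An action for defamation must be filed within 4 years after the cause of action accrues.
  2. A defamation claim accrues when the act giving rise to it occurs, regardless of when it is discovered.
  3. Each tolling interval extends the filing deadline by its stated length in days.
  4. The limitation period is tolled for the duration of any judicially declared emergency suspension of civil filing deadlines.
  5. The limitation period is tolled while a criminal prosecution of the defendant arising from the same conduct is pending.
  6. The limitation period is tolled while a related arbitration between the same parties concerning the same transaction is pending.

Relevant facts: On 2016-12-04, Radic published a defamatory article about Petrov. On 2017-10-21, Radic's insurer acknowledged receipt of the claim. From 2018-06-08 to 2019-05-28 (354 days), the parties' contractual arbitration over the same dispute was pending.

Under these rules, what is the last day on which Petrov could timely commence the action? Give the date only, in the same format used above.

The cause of action accrued on 2016-12-04, the date of the act.
4 years from 2016-12-04 is 2020-12-04.
The period was tolled for 354 days by the pending related arbitration (2018-06-08 to 2019-05-28), pushing the deadline to 2021-11-23.
Nothing else in the chronology tolls or restarts the period.

2021-11-23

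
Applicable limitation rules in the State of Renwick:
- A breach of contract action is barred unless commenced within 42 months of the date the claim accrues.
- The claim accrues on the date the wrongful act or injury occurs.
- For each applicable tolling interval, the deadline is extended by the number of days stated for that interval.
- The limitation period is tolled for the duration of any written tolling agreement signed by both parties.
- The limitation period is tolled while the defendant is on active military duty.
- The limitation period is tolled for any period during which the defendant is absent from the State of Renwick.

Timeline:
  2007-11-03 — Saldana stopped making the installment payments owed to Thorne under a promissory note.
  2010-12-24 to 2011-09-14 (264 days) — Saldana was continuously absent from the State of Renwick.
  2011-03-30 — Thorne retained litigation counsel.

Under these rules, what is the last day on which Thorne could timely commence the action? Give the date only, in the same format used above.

The limitation period began to run on 2007-11-03.
42 months from 2007-11-03 is 2011-05-03.
The defendant's absence from the jurisdiction from 2010-12-24 to 2011-09-14 tolled the period for 264 days, extending the deadline to 2012-01-22.
Nothing else in the chronology tolls or restarts the period.

2012-01-22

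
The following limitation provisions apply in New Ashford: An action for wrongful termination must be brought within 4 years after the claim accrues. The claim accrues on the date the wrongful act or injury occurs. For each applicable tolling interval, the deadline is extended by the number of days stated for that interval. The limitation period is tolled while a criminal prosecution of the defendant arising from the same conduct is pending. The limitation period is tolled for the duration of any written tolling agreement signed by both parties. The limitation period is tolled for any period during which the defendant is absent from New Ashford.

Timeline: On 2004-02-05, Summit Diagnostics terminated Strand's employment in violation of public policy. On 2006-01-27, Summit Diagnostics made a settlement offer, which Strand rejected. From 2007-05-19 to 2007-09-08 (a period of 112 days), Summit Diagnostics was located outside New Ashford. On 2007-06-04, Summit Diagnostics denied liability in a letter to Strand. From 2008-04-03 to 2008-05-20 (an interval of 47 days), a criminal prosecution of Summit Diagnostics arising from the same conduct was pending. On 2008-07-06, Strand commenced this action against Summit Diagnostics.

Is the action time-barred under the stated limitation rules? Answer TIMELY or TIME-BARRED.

The claim accrued on 2004-02-05, when the wrongful act occurred.
4 years from 2004-02-05 is 2008-02-05.
Because the defendant's absence from the jurisdiction ran from 2007-05-19 to 2007-09-08, the deadline is extended by 112 days to 2008-05-27.
The pending criminal prosecution from 2008-04-03 to 2008-05-20 tolled the period for 47 days, extending the deadline to 2008-07-13.
Nothing else in the chronology tolls or restarts the period.
Strand filed on 2008-07-06, before the 2008-07-13 deadline, so the action is timely.

TIMELY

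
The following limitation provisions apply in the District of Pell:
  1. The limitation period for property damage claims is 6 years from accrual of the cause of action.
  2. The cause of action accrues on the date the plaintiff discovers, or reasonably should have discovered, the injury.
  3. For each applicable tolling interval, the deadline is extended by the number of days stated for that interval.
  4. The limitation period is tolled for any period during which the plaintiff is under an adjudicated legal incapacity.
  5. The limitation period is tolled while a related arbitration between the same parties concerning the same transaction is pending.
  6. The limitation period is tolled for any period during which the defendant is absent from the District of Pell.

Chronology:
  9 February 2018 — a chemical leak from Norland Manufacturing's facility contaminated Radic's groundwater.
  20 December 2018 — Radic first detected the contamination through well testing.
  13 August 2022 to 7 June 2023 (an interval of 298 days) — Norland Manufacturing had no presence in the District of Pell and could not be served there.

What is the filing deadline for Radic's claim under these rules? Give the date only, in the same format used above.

Under the discovery rule, the claim accrued on 20 December 2018, when Radic discovered the injury — not on the 9 February 2018 date of the underlying act.
Adding the 6 years base period to 20 December 2018 gives a deadline of 20 December 2024, before any tolling.
The defendant's absence from the jurisdiction from 13 August 2022 to 7 June 2023 tolled the period for 298 days, extending the deadline to 14 October 2025.

14 October 2025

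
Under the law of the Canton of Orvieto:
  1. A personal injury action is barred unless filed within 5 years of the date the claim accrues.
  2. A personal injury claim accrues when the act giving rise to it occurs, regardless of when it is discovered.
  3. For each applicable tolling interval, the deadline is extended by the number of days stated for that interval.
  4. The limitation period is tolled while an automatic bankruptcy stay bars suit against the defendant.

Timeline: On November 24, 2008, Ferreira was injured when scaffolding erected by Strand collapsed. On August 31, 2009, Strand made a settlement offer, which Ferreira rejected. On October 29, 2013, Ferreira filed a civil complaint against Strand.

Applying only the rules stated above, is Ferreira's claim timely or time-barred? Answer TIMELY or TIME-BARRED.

The limitation period began to run on November 24, 2008.
Adding the 5 years base period to November 24, 2008 gives a deadline of November 24, 2013, before any tolling.
Nothing else in the chronology tolls or restarts the period.
The October 29, 2013 filing precedes the November 24, 2013 deadline; the claim is timely.

TIMELY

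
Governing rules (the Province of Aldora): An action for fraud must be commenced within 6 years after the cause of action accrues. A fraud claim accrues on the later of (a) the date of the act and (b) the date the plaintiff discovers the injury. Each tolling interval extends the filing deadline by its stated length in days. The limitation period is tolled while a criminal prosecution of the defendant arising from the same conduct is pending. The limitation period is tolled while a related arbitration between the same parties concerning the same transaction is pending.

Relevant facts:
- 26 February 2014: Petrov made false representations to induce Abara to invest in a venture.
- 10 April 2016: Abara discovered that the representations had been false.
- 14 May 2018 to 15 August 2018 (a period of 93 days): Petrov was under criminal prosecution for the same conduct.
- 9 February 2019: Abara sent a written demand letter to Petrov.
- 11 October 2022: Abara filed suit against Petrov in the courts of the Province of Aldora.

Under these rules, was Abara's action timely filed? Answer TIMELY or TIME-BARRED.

TIME-BARRED

The claim accrued on 10 April 2016 — the later of the 26 February 2014 act and the 10 April 2016 discovery.
6 years from 10 April 2016 is 10 April 2022.
Because the pending criminal prosecution ran from 14 May 2018 to 15 August 2018, the deadline is extended by 93 days to 12 July 2022.
None of the other events listed affects the running of the period under the stated rules.
The 11 October 2022 filing falls after the 12 July 2022 deadline; the claim is time-barred.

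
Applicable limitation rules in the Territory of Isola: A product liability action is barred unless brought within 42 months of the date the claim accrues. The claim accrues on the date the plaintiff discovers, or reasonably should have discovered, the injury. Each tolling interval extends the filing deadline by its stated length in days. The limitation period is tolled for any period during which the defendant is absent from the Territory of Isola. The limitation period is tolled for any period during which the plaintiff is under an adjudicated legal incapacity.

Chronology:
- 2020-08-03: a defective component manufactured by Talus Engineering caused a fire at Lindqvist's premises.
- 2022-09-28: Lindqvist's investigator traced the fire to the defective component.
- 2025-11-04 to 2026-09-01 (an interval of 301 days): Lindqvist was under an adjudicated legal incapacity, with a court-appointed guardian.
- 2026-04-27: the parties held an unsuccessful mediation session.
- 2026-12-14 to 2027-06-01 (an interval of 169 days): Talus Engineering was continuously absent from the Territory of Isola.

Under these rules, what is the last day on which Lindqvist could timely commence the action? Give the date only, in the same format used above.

Under the discovery rule, the claim accrued on 2022-09-28, when Lindqvist discovered the injury — not on the 2020-08-03 date of the underlying act.
Adding the 42 months base period to 2022-09-28 gives a deadline of 2026-03-28, before any tolling.
Because the plaintiff's legal incapacity ran from 2025-11-04 to 2026-09-01, the deadline is extended by 301 days to 2027-01-23.
The period was tolled for 169 days by the defendant's absence from the jurisdiction (2026-12-14 to 2027-06-01), pushing the deadline to 2027-07-11.
Nothing else in the chronology tolls or restarts the period.

2027-07-11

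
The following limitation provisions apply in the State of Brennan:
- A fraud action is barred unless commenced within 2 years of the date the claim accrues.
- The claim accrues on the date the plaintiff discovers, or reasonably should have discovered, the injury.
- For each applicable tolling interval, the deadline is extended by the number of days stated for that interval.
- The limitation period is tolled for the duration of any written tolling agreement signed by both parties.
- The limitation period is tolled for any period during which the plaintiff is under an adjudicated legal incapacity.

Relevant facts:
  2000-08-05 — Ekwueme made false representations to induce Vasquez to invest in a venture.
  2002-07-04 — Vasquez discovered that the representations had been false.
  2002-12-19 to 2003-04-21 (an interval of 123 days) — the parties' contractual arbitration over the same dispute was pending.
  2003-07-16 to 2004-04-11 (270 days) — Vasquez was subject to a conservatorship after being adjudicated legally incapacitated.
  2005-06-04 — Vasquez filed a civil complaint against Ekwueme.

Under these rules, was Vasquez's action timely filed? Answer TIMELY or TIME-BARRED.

The claim did not accrue until Vasquez discovered the injury on 2002-07-04; the 2000-08-05 act date does not start the clock under the stated rule.
The untolled deadline — 2 years after 2002-07-04 — is 2004-07-04.
The period was tolled for 270 days by the plaintiff's legal incapacity (2003-07-16 to 2004-04-11), pushing the deadline to 2005-03-31.
No stated provision tolls the period for a pending arbitration, so the interval from 2002-12-19 to 2003-04-21 has no effect on the deadline.
The 2005-06-04 filing falls after the 2005-03-31 deadline; the claim is time-barred.

TIME-BARRED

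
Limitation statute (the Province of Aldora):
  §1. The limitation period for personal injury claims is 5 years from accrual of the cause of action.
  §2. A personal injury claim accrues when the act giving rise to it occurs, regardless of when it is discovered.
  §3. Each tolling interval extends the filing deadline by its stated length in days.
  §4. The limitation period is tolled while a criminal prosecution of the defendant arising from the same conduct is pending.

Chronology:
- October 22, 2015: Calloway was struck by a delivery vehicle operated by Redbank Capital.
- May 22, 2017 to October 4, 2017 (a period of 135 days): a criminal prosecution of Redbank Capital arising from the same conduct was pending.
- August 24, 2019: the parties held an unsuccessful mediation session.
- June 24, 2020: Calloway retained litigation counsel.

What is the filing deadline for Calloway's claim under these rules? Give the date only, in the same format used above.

March 6, 2021

The claim accrued on October 22, 2015, when the wrongful act occurred.
Adding the 5 years base period to October 22, 2015 gives a deadline of October 22, 2020, before any tolling.
The period was tolled for 135 days by the pending criminal prosecution (May 22, 2017 to October 4, 2017), pushing the deadline to March 6, 2021.
The other events in the timeline have no effect on the limitation period under the stated rules.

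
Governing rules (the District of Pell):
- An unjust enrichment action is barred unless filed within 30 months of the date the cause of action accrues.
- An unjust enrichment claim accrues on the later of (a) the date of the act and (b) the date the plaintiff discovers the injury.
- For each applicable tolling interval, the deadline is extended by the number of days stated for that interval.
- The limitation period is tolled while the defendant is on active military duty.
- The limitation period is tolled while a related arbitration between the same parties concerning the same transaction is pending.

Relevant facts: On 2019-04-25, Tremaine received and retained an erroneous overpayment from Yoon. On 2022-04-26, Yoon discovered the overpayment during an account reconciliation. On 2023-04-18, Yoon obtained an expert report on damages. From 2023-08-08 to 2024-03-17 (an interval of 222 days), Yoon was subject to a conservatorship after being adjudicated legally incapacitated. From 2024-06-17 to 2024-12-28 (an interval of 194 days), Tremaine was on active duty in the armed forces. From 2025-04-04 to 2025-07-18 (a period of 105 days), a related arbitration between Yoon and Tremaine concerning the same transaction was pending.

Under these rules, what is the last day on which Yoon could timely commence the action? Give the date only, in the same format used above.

Because discovery on 2022-04-26 post-dates the 2019-04-25 act, accrual under the later-of rule falls on 2022-04-26.
The untolled deadline — 30 months after 2022-04-26 — is 2024-10-26.
The period was tolled for 194 days by the defendant's active military service (2024-06-17 to 2024-12-28), pushing the deadline to 2025-05-08.
The period was tolled for 105 days by the pending related arbitration (2025-04-04 to 2025-07-18), pushing the deadline to 2025-08-21.
Although the plaintiff's incapacity ran from 2023-08-08 to 2024-03-17, the stated rules do not make that a tolling event, so it is disregarded.
Nothing else in the chronology tolls or restarts the period.

2025-08-21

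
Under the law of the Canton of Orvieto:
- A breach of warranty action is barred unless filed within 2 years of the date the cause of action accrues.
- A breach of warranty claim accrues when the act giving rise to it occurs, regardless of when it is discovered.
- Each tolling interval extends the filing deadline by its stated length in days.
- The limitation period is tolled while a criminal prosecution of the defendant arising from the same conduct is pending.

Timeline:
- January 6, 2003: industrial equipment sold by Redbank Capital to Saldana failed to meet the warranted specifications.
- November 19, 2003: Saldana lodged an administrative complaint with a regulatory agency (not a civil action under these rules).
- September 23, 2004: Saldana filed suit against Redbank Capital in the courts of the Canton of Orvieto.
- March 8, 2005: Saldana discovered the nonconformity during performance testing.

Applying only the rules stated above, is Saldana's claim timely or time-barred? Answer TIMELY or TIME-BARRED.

The claim accrued on January 6, 2003, when the wrongful act occurred; under the stated occurrence rule the March 8, 2005 discovery does not delay accrual.
Adding the 2 years base period to January 6, 2003 gives a deadline of January 6, 2005, before any tolling.
Nothing else in the chronology tolls or restarts the period.
Saldana filed on September 23, 2004, before the January 6, 2005 deadline, so the action is timely.

TIMELY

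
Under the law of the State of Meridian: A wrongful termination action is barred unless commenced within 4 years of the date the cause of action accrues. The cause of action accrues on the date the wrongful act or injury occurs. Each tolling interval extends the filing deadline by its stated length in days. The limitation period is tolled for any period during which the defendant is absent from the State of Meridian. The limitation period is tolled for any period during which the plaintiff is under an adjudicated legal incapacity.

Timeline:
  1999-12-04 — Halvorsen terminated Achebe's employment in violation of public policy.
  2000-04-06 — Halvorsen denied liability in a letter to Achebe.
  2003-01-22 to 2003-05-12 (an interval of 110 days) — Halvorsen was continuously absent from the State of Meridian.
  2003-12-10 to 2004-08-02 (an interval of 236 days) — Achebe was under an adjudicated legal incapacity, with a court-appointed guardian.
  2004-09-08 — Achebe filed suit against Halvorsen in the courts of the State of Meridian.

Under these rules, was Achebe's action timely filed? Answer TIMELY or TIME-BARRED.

TIMELY

The claim accrued on 1999-12-04, when the wrongful act occurred.
4 years from 1999-12-04 is 2003-12-04.
The period was tolled for 110 days by the defendant's absence from the jurisdiction (2003-01-22 to 2003-05-12), pushing the deadline to 2004-03-23.
Because the plaintiff's legal incapacity ran from 2003-12-10 to 2004-08-02, the deadline is extended by 236 days to 2004-11-14.
None of the other events listed affects the running of the period under the stated rules.
Achebe filed on 2004-09-08, before the 2004-11-14 deadline, so the action is timely.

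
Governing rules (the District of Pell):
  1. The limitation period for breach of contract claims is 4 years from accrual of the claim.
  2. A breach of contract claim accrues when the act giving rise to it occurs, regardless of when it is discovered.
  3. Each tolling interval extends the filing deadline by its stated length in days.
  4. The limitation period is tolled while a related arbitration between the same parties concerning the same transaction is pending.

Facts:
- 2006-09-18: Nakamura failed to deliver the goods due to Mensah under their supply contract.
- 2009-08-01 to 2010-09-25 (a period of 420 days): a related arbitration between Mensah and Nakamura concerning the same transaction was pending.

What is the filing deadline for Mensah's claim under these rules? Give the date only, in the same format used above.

The claim accrued on 2006-09-18, the date of the act.
The untolled deadline — 4 years after 2006-09-18 — is 2010-09-18.
The period was tolled for 420 days by the pending related arbitration (2009-08-01 to 2010-09-25), pushing the deadline to 2011-11-12.

2011-11-12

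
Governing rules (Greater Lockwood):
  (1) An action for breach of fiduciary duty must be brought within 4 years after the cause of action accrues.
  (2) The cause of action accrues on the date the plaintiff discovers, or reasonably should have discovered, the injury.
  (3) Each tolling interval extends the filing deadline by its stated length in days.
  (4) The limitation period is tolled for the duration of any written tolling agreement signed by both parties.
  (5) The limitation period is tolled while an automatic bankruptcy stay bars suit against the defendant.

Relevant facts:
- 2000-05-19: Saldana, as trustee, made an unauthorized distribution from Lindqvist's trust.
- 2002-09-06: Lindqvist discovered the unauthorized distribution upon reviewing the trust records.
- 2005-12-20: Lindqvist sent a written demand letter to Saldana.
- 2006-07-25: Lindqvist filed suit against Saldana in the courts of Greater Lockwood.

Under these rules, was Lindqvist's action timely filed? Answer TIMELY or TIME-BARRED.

TIMELY

The claim did not accrue until Lindqvist discovered the injury on 2002-09-06; the 2000-05-19 act date does not start the clock under the stated rule.
Adding the 4 years base period to 2002-09-06 gives a deadline of 2006-09-06, before any tolling.
None of the other events listed affects the running of the period under the stated rules.
The 2006-07-25 filing precedes the 2006-09-06 deadline; the claim is timely.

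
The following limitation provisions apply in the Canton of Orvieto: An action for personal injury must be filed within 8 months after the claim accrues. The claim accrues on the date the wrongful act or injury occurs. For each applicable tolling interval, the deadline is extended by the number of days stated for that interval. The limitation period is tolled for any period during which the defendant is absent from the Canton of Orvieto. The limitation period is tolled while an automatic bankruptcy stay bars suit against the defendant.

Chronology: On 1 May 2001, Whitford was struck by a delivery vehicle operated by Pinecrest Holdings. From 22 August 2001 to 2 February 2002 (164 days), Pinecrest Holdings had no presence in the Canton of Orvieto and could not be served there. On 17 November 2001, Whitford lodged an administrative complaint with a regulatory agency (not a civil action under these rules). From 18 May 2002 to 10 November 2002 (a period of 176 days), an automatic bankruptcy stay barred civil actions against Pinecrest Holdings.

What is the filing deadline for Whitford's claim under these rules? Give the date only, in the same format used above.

The claim accrued on 1 May 2001, the date of the act.
Adding the 8 months base period to 1 May 2001 gives a deadline of 1 January 2002, before any tolling.
The defendant's absence from the jurisdiction from 22 August 2001 to 2 February 2002 tolled the period for 164 days, extending the deadline to 14 June 2002.
Because the automatic bankruptcy stay ran from 18 May 2002 to 10 November 2002, the deadline is extended by 176 days to 7 December 2002.
None of the other events listed affects the running of the period under the stated rules.

7 December 2002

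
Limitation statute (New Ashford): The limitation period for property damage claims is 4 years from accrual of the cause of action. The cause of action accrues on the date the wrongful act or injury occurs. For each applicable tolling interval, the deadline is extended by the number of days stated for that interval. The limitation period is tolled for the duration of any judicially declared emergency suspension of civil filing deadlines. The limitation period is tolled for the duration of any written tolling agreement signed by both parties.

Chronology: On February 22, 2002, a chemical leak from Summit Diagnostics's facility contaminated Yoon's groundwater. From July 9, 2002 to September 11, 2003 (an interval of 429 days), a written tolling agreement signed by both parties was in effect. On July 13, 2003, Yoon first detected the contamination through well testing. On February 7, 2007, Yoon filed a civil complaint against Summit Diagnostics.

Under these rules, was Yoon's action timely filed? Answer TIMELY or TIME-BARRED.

Accrual is governed by the date of the act, so the period began to run on February 22, 2002; the later discovery on July 13, 2003 is irrelevant under the stated rule.
Adding the 4 years base period to February 22, 2002 gives a deadline of February 22, 2006, before any tolling.
Because the written tolling agreement ran from July 9, 2002 to September 11, 2003, the deadline is extended by 429 days to April 27, 2007.
The February 7, 2007 filing precedes the April 27, 2007 deadline; the claim is timely.

TIMELY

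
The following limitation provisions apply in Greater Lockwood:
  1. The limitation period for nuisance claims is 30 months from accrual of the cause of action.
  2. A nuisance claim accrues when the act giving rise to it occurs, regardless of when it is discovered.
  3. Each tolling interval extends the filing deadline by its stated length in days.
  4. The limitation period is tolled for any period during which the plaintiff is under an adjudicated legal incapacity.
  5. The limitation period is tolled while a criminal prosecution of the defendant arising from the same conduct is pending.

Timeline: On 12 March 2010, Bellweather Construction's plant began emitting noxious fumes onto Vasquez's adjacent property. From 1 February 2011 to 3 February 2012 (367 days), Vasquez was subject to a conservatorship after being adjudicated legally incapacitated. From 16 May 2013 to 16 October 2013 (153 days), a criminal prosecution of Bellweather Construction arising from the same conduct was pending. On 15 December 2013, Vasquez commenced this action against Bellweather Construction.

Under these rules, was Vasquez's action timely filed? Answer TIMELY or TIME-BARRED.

The limitation period began to run on 12 March 2010.
30 months from 12 March 2010 is 12 September 2012.
The period was tolled for 367 days by the plaintiff's legal incapacity (1 February 2011 to 3 February 2012), pushing the deadline to 14 September 2013.
The period was tolled for 153 days by the pending criminal prosecution (16 May 2013 to 16 October 2013), pushing the deadline to 14 February 2014.
Vasquez filed on 15 December 2013, before the 14 February 2014 deadline, so the action is timely.

TIMELY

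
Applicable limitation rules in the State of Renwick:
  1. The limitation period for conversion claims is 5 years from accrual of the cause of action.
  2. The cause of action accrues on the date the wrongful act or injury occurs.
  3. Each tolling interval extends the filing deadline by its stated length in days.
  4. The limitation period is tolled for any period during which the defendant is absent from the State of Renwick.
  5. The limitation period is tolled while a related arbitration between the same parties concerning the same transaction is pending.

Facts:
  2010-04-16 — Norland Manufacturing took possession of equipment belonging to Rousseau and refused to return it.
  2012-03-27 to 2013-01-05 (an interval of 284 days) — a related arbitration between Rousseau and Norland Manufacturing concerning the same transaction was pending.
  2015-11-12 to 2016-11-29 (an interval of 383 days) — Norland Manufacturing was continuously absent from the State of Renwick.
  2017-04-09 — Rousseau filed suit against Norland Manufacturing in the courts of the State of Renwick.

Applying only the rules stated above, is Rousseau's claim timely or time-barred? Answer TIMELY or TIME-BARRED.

The claim accrued on 2010-04-16, when the wrongful act occurred.
Adding the 5 years base period to 2010-04-16 gives a deadline of 2015-04-16, before any tolling.
The period was tolled for 284 days by the pending related arbitration (2012-03-27 to 2013-01-05), pushing the deadline to 2016-01-25.
The defendant's absence from the jurisdiction from 2015-11-12 to 2016-11-29 tolled the period for 383 days, extending the deadline to 2017-02-11.
Filing on 2017-04-09 missed the 2017-02-11 deadline — the action is time-barred.

TIME-BARRED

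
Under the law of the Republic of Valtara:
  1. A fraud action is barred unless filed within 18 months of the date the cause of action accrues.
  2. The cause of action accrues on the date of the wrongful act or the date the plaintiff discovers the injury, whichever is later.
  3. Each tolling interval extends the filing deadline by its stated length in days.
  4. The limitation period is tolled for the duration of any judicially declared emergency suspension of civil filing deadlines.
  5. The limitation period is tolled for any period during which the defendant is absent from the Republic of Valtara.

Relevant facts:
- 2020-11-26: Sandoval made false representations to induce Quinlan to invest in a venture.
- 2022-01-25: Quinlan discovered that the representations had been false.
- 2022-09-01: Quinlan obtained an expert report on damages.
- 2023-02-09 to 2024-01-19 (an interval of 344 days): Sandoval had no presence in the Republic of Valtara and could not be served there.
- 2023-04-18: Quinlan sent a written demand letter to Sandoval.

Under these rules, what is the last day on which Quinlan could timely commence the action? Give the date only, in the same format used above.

2024-07-03

Taking the later of the act (2020-11-26) and discovery (2022-01-25), the claim accrued on 2022-01-25.
The untolled deadline — 18 months after 2022-01-25 — is 2023-07-25.
Because the defendant's absence from the jurisdiction ran from 2023-02-09 to 2024-01-19, the deadline is extended by 344 days to 2024-07-03.
None of the other events listed affects the running of the period under the stated rules.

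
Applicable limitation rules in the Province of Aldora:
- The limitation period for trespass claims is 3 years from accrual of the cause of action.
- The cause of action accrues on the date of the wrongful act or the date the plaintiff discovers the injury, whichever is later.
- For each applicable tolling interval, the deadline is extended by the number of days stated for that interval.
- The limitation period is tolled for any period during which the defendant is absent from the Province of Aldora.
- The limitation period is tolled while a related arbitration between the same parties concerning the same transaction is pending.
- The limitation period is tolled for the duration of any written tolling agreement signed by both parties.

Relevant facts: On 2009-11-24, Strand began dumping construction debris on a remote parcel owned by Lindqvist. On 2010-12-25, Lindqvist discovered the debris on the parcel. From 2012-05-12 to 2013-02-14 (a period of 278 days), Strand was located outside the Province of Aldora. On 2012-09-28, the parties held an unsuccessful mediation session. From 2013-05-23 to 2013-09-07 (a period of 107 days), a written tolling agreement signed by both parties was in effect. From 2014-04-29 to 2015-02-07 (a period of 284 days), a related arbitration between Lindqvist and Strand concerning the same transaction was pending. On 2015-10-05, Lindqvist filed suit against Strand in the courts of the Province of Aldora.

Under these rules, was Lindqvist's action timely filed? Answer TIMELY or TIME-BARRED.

TIMELY

Taking the later of the act (2009-11-24) and discovery (2010-12-25), the claim accrued on 2010-12-25.
3 years from 2010-12-25 is 2013-12-25.
Because the defendant's absence from the jurisdiction ran from 2012-05-12 to 2013-02-14, the deadline is extended by 278 days to 2014-09-29.
Because the written tolling agreement ran from 2013-05-23 to 2013-09-07, the deadline is extended by 107 days to 2015-01-14.
The period was tolled for 284 days by the pending related arbitration (2014-04-29 to 2015-02-07), pushing the deadline to 2015-10-25.
None of the other events listed affects the running of the period under the stated rules.
Filing on 2015-10-05 beat the 2015-10-25 deadline — the action is timely.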